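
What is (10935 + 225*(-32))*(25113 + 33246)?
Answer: 217970865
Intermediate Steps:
(10935 + 225*(-32))*(25113 + 33246) = (10935 - 7200)*58359 = 3735*58359 = 217970865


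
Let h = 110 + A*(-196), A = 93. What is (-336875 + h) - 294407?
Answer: -649400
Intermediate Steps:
h = -18118 (h = 110 + 93*(-196) = 110 - 18228 = -18118)
(-336875 + h) - 294407 = (-336875 - 18118) - 294407 = -354993 - 294407 = -649400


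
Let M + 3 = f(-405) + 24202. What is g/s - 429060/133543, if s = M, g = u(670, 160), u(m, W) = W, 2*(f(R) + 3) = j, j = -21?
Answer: -20711327500/6459608453 ≈ -3.2063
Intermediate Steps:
f(R) = -27/2 (f(R) = -3 + (½)*(-21) = -3 - 21/2 = -27/2)
g = 160
M = 48371/2 (M = -3 + (-27/2 + 24202) = -3 + 48377/2 = 48371/2 ≈ 24186.)
s = 48371/2 ≈ 24186.
g/s - 429060/133543 = 160/(48371/2) - 429060/133543 = 160*(2/48371) - 429060*1/133543 = 320/48371 - 429060/133543 = -20711327500/6459608453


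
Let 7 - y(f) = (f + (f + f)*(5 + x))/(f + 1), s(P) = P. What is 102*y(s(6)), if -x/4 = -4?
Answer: -21318/7 ≈ -3045.4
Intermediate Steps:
x = 16 (x = -4*(-4) = 16)
y(f) = 7 - 43*f/(1 + f) (y(f) = 7 - (f + (f + f)*(5 + 16))/(f + 1) = 7 - (f + (2*f)*21)/(1 + f) = 7 - (f + 42*f)/(1 + f) = 7 - 43*f/(1 + f))
102*y(s(6)) = 102*((7 - 36*6)/(1 + 6)) = 102*((7 - 216)/7) = 102*((⅐)*(-209)) = 102*(-209/7) = -21318/7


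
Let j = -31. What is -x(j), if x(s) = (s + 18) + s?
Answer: 44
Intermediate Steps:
x(s) = 18 + 2*s (x(s) = (18 + s) + s = 18 + 2*s)
-x(j) = -(18 + 2*(-31)) = -(18 - 62) = -1*(-44) = 44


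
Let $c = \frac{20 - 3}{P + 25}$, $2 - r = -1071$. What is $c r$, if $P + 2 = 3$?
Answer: $\frac{18241}{26} \approx 701.58$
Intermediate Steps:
$P = 1$ ($P = -2 + 3 = 1$)
$r = 1073$ ($r = 2 - -1071 = 2 + 1071 = 1073$)
$c = \frac{17}{26}$ ($c = \frac{20 - 3}{1 + 25} = \frac{17}{26} \approx 0.65385$)
$c r = \frac{17}{26} \cdot 1073 = \frac{18241}{26}$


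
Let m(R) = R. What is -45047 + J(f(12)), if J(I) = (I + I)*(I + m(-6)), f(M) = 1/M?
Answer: -3243455/72 ≈ -45048.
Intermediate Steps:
J(I) = 2*I*(-6 + I) (J(I) = (I + I)*(I - 6) = (2*I)*(-6 + I) = 2*I*(-6 + I))
-45047 + J(f(12)) = -45047 + 2*(-6 + 1/12)/12 = -45047 + 2*(1/12)*(-6 + 1/12) = -45047 + 2*(1/12)*(-71/12) = -45047 - 71/72 = -3243455/72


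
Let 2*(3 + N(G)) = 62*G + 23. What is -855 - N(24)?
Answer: -3215/2 ≈ -1607.5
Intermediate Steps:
N(G) = 17/2 + 31*G (N(G) = -3 + (62*G + 23)/2 = -3 + (23 + 62*G)/2 = -3 + (23/2 + 31*G) = 17/2 + 31*G)
-855 - N(24) = -855 - (17/2 + 31*24) = -855 - (17/2 + 744) = -855 - 1*1505/2 = -855 - 1505/2 = -3215/2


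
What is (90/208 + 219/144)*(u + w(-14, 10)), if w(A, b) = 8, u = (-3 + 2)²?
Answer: 3657/208 ≈ 17.582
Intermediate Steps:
u = 1 (u = (-1)² = 1)
(90/208 + 219/144)*(u + w(-14, 10)) = (90/208 + 219/144)*(1 + 8) = (90*(1/208) + 219*(1/144))*9 = (45/104 + 73/48)*9 = (1219/624)*9 = 3657/208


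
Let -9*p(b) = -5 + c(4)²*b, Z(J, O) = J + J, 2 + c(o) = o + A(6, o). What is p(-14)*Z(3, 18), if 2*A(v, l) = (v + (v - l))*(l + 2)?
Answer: 18938/3 ≈ 6312.7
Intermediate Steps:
A(v, l) = (2 + l)*(-l + 2*v)/2 (A(v, l) = ((v + (v - l))*(l + 2))/2 = ((-l + 2*v)*(2 + l))/2 = ((2 + l)*(-l + 2*v))/2 = (2 + l)*(-l + 2*v)/2)
c(o) = 10 + 6*o - o²/2 (c(o) = -2 + (o + (-o + 2*6 - o²/2 + o*6)) = -2 + (o + (-o + 12 - o²/2 + 6*o)) = -2 + (o + (12 + 5*o - o²/2)) = -2 + (12 + 6*o - o²/2) = 10 + 6*o - o²/2)
Z(J, O) = 2*J
p(b) = 5/9 - 676*b/9 (p(b) = -(-5 + (10 + 6*4 - ½*4²)²*b)/9 = -(-5 + (10 + 24 - ½*16)²*b)/9 = -(-5 + (10 + 24 - 8)²*b)/9 = -(-5 + 26²*b)/9 = -(-5 + 676*b)/9 = 5/9 - 676*b/9)
p(-14)*Z(3, 18) = (5/9 - 676/9*(-14))*(2*3) = (5/9 + 9464/9)*6 = (9469/9)*6 = 18938/3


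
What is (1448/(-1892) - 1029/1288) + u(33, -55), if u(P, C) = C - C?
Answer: -136139/87032 ≈ -1.5642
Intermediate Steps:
u(P, C) = 0
(1448/(-1892) - 1029/1288) + u(33, -55) = (1448/(-1892) - 1029/1288) + 0 = (1448*(-1/1892) - 1029*1/1288) + 0 = (-362/473 - 147/184) + 0 = -136139/87032 + 0 = -136139/87032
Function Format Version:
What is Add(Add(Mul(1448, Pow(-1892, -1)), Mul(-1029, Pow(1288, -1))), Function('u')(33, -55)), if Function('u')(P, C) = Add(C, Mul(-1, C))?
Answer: Rational(-136139, 87032) ≈ -1.5642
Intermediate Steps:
Function('u')(P, C) = 0
Add(Add(Mul(1448, Pow(-1892, -1)), Mul(-1029, Pow(1288, -1))), Function('u')(33, -55)) = Add(Add(Mul(1448, Pow(-1892, -1)), Mul(-1029, Pow(1288, -1))), 0) = Add(Add(Mul(1448, Rational(-1, 1892)), Mul(-1029, Rational(1, 1288))), 0) = Add(Add(Rational(-362, 473), Rational(-147, 184)), 0) = Add(Rational(-136139, 87032), 0) = Rational(-136139, 87032)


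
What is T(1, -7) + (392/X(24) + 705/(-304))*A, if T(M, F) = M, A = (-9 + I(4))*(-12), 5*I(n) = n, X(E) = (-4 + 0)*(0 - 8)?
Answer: 371717/380 ≈ 978.20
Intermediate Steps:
X(E) = 32 (X(E) = -4*(-8) = 32)
I(n) = n/5
A = 492/5 (A = (-9 + (1/5)*4)*(-12) = (-9 + 4/5)*(-12) = -41/5*(-12) = 492/5 ≈ 98.400)
T(1, -7) + (392/X(24) + 705/(-304))*A = 1 + (392/32 + 705/(-304))*(492/5) = 1 + (392*(1/32) + 705*(-1/304))*(492/5) = 1 + (49/4 - 705/304)*(492/5) = 1 + (3019/304)*(492/5) = 1 + 371337/380 = 371717/380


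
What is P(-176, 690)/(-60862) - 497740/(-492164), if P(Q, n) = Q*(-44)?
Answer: 80738213/91323431 ≈ 0.88409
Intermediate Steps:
P(Q, n) = -44*Q
P(-176, 690)/(-60862) - 497740/(-492164) = -44*(-176)/(-60862) - 497740/(-492164) = 7744*(-1/60862) - 497740*(-1/492164) = -3872/30431 + 3035/3001 = 80738213/91323431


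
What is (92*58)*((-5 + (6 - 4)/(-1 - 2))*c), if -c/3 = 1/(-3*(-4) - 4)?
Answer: 11339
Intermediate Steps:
c = -3/8 (c = -3/(-3*(-4) - 4) = -3/(12 - 4) = -3/8 ≈ -0.37500)
(92*58)*((-5 + (6 - 4)/(-1 - 2))*c) = (92*58)*((-5 + (6 - 4)/(-1 - 2))*(-3/8)) = 5336*((-5 + 2/(-3))*(-3/8)) = 5336*((-5 + 2*(-⅓))*(-3/8)) = 5336*((-5 - ⅔)*(-3/8)) = 5336*(-17/3*(-3/8)) = 5336*(17/8) = 11339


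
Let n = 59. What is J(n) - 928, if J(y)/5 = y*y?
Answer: 16477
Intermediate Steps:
J(y) = 5*y**2 (J(y) = 5*(y*y) = 5*y**2)
J(n) - 928 = 5*59**2 - 928 = 5*3481 - 928 = 17405 - 928 = 16477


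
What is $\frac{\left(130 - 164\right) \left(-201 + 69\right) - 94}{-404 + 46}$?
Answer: $- \frac{2197}{179} \approx -12.274$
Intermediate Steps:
$\frac{\left(130 - 164\right) \left(-201 + 69\right) - 94}{-404 + 46} = \frac{\left(-34\right) \left(-132\right) - 94}{-358} = \left(4488 - 94\right) \left(- \frac{1}{358}\right) = 4394 \left(- \frac{1}{358}\right) = - \frac{2197}{179}$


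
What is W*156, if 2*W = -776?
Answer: -60528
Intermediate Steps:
W = -388 (W = (1/2)*(-776) = -388)
W*156 = -388*156 = -60528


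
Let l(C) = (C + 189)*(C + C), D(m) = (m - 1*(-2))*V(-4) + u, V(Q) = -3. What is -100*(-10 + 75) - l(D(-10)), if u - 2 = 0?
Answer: -17680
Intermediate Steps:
u = 2 (u = 2 + 0 = 2)
D(m) = -4 - 3*m (D(m) = (m - 1*(-2))*(-3) + 2 = (m + 2)*(-3) + 2 = (2 + m)*(-3) + 2 = (-6 - 3*m) + 2 = -4 - 3*m)
l(C) = 2*C*(189 + C) (l(C) = (189 + C)*(2*C) = 2*C*(189 + C))
-100*(-10 + 75) - l(D(-10)) = -100*(-10 + 75) - 2*(-4 - 3*(-10))*(189 + (-4 - 3*(-10))) = -100*65 - 2*(-4 + 30)*(189 + (-4 + 30)) = -6500 - 2*26*(189 + 26) = -6500 - 2*26*215 = -6500 - 1*11180 = -6500 - 11180 = -17680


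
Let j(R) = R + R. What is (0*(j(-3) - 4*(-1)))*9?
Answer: 0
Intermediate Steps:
j(R) = 2*R
(0*(j(-3) - 4*(-1)))*9 = (0*(2*(-3) - 4*(-1)))*9 = (0*(-6 + 4))*9 = (0*(-2))*9 = 0*9 = 0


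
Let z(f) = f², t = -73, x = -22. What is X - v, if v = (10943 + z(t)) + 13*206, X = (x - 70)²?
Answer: -10486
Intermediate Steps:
X = 8464 (X = (-22 - 70)² = (-92)² = 8464)
v = 18950 (v = (10943 + (-73)²) + 13*206 = (10943 + 5329) + 2678 = 16272 + 2678 = 18950)
X - v = 8464 - 1*18950 = 8464 - 18950 = -10486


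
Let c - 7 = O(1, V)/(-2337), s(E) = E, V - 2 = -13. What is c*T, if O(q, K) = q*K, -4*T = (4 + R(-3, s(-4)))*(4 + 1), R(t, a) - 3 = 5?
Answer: -81850/779 ≈ -105.07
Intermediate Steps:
V = -11 (V = 2 - 13 = -11)
R(t, a) = 8 (R(t, a) = 3 + 5 = 8)
T = -15 (T = -(4 + 8)*(4 + 1)/4 = -3*5 = -¼*60 = -15)
O(q, K) = K*q
c = 16370/2337 (c = 7 - 11*1/(-2337) = 7 - 11*(-1/2337) = 7 + 11/2337 = 16370/2337 ≈ 7.0047)
c*T = (16370/2337)*(-15) = -81850/779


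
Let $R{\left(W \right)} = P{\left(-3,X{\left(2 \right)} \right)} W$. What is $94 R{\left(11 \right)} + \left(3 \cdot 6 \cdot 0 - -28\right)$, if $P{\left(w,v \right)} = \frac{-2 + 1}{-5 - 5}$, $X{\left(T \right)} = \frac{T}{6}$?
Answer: $\frac{657}{5} \approx 131.4$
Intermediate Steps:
$X{\left(T \right)} = \frac{T}{6}$ ($X{\left(T \right)} = T \frac{1}{6} = \frac{T}{6}$)
$P{\left(w,v \right)} = \frac{1}{10}$ ($P{\left(w,v \right)} = - \frac{1}{-10} = \left(-1\right) \left(- \frac{1}{10}\right) = \frac{1}{10}$)
$R{\left(W \right)} = \frac{W}{10}$
$94 R{\left(11 \right)} + \left(3 \cdot 6 \cdot 0 - -28\right) = 94 \cdot \frac{1}{10} \cdot 11 + \left(3 \cdot 6 \cdot 0 - -28\right) = 94 \cdot \frac{11}{10} + \left(18 \cdot 0 + 28\right) = \frac{517}{5} + \left(0 + 28\right) = \frac{517}{5} + 28 = \frac{657}{5}$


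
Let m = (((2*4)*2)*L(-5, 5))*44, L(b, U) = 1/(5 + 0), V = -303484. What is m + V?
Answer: -1516716/5 ≈ -3.0334e+5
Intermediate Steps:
L(b, U) = 1/5
m = 704/5 (m = (((2*4)*2)*(1/5))*44 = ((8*2)*(1/5))*44 = (16*(1/5))*44 = (16/5)*44 = 704/5 ≈ 140.80)
m + V = 704/5 - 303484 = -1516716/5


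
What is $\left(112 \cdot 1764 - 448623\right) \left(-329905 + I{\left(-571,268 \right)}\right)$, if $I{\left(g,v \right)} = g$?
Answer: $82967652180$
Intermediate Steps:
$\left(112 \cdot 1764 - 448623\right) \left(-329905 + I{\left(-571,268 \right)}\right) = \left(112 \cdot 1764 - 448623\right) \left(-329905 - 571\right) = \left(197568 - 448623\right) \left(-330476\right) = \left(-251055\right) \left(-330476\right) = 82967652180$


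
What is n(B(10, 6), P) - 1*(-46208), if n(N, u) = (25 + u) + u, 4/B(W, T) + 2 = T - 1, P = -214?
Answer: 45805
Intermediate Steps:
B(W, T) = 4/(-3 + T) (B(W, T) = 4/(-2 + (T - 1)) = 4/(-2 + (-1 + T)) = 4/(-3 + T))
n(N, u) = 25 + 2*u
n(B(10, 6), P) - 1*(-46208) = (25 + 2*(-214)) - 1*(-46208) = (25 - 428) + 46208 = -403 + 46208 = 45805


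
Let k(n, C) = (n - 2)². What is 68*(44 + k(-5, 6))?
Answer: 6324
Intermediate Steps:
k(n, C) = (-2 + n)²
68*(44 + k(-5, 6)) = 68*(44 + (-2 - 5)²) = 68*(44 + (-7)²) = 68*(44 + 49) = 68*93 = 6324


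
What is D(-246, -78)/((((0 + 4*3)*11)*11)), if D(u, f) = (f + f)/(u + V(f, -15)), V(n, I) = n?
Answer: 13/39204 ≈ 0.00033160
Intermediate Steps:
D(u, f) = 2*f/(f + u) (D(u, f) = (f + f)/(u + f) = (2*f)/(f + u) = 2*f/(f + u))
D(-246, -78)/((((0 + 4*3)*11)*11)) = (2*(-78)/(-78 - 246))/((((0 + 4*3)*11)*11)) = (2*(-78)/(-324))/((((0 + 12)*11)*11)) = (2*(-78)*(-1/324))/(((12*11)*11)) = 13/(27*((132*11))) = (13/27)/1452 = (13/27)*(1/1452) = 13/39204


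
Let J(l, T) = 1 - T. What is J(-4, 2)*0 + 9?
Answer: 9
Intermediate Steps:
J(-4, 2)*0 + 9 = (1 - 1*2)*0 + 9 = (1 - 2)*0 + 9 = -1*0 + 9 = 0 + 9 = 9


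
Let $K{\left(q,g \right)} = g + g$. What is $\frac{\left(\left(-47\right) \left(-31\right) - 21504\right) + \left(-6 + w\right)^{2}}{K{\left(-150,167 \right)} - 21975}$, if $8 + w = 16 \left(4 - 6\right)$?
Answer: $\frac{17931}{21641} \approx 0.82857$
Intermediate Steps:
$K{\left(q,g \right)} = 2 g$
$w = -40$ ($w = -8 + 16 \left(4 - 6\right) = -8 + 16 \left(-2\right) = -8 - 32 = -40$)
$\frac{\left(\left(-47\right) \left(-31\right) - 21504\right) + \left(-6 + w\right)^{2}}{K{\left(-150,167 \right)} - 21975} = \frac{\left(\left(-47\right) \left(-31\right) - 21504\right) + \left(-6 - 40\right)^{2}}{2 \cdot 167 - 21975} = \frac{\left(1457 - 21504\right) + \left(-46\right)^{2}}{334 - 21975} = \frac{-20047 + 2116}{-21641} = \left(-17931\right) \left(- \frac{1}{21641}\right) = \frac{17931}{21641}$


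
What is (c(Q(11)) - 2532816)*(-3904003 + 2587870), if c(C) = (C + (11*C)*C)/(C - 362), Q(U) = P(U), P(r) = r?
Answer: 10000583257742/3 ≈ 3.3335e+12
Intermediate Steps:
Q(U) = U
c(C) = (C + 11*C²)/(-362 + C)
(c(Q(11)) - 2532816)*(-3904003 + 2587870) = (11*(1 + 11*11)/(-362 + 11) - 2532816)*(-3904003 + 2587870) = (11*(1 + 121)/(-351) - 2532816)*(-1316133) = (11*(-1/351)*122 - 2532816)*(-1316133) = (-1342/351 - 2532816)*(-1316133) = -889019758/351*(-1316133) = 10000583257742/3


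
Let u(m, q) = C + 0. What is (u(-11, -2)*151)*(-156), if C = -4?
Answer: 94224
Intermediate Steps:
u(m, q) = -4 (u(m, q) = -4 + 0 = -4)
(u(-11, -2)*151)*(-156) = -4*151*(-156) = -604*(-156) = 94224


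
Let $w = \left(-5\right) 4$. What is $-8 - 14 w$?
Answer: $272$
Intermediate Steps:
$w = -20$
$-8 - 14 w = -8 - -280 = -8 + 280 = 272$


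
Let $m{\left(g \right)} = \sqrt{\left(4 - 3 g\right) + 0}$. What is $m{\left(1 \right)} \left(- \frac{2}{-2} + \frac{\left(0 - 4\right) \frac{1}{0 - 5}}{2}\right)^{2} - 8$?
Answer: $- \frac{151}{25} \approx -6.04$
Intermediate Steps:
$m{\left(g \right)} = \sqrt{4 - 3 g}$
$m{\left(1 \right)} \left(- \frac{2}{-2} + \frac{\left(0 - 4\right) \frac{1}{0 - 5}}{2}\right)^{2} - 8 = \sqrt{4 - 3} \left(- \frac{2}{-2} + \frac{\left(0 - 4\right) \frac{1}{0 - 5}}{2}\right)^{2} - 8 = \sqrt{4 - 3} \left(\left(-2\right) \left(- \frac{1}{2}\right) + - \frac{4}{-5} \cdot \frac{1}{2}\right)^{2} - 8 = \sqrt{1} \left(1 + \left(-4\right) \left(- \frac{1}{5}\right) \frac{1}{2}\right)^{2} - 8 = 1 \left(1 + \frac{4}{5} \cdot \frac{1}{2}\right)^{2} - 8 = 1 \left(1 + \frac{2}{5}\right)^{2} - 8 = 1 \left(\frac{7}{5}\right)^{2} - 8 = 1 \cdot \frac{49}{25} - 8 = \frac{49}{25} - 8 = - \frac{151}{25}$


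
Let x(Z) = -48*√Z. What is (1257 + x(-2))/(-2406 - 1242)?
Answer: -419/1216 + I*√2/76 ≈ -0.34457 + 0.018608*I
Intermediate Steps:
(1257 + x(-2))/(-2406 - 1242) = (1257 - 48*I*√2)/(-2406 - 1242) = (1257 - 48*I*√2)/(-3648) = (1257 - 48*I*√2)*(-1/3648) = -419/1216 + I*√2/76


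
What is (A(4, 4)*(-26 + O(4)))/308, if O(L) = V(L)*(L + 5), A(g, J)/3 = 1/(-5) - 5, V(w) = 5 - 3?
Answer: 156/385 ≈ 0.40519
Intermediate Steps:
V(w) = 2
A(g, J) = -78/5 (A(g, J) = 3*(1/(-5) - 5) = 3*(-⅕ - 5) = 3*(-26/5) = -78/5)
O(L) = 10 + 2*L (O(L) = 2*(L + 5) = 2*(5 + L) = 10 + 2*L)
(A(4, 4)*(-26 + O(4)))/308 = -78*(-26 + (10 + 2*4))/5/308 = -78*(-26 + (10 + 8))/5*(1/308) = -78*(-26 + 18)/5*(1/308) = -78/5*(-8)*(1/308) = (624/5)*(1/308) = 156/385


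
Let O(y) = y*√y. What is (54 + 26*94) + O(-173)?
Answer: 2498 - 173*I*√173 ≈ 2498.0 - 2275.5*I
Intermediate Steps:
O(y) = y^(3/2)
(54 + 26*94) + O(-173) = (54 + 26*94) + (-173)^(3/2) = (54 + 2444) - 173*I*√173 = 2498 - 173*I*√173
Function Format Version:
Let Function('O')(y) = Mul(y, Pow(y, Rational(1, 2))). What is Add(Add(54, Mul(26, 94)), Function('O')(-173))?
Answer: Add(2498, Mul(-173, I, Pow(173, Rational(1, 2)))) ≈ Add(2498.0, Mul(-2275.5, I))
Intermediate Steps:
Function('O')(y) = Pow(y, Rational(3, 2))
Add(Add(54, Mul(26, 94)), Function('O')(-173)) = Add(Add(54, Mul(26, 94)), Pow(-173, Rational(3, 2))) = Add(Add(54, 2444), Mul(-173, I, Pow(173, Rational(1, 2)))) = Add(2498, Mul(-173, I, Pow(173, Rational(1, 2))))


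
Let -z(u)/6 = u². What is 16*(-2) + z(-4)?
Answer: -128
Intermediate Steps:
z(u) = -6*u²
16*(-2) + z(-4) = 16*(-2) - 6*(-4)² = -32 - 6*16 = -32 - 96 = -128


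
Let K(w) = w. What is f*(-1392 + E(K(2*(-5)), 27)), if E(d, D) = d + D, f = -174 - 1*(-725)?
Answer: -757625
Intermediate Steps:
f = 551 (f = -174 + 725 = 551)
E(d, D) = D + d
f*(-1392 + E(K(2*(-5)), 27)) = 551*(-1392 + (27 + 2*(-5))) = 551*(-1392 + (27 - 10)) = 551*(-1392 + 17) = 551*(-1375) = -757625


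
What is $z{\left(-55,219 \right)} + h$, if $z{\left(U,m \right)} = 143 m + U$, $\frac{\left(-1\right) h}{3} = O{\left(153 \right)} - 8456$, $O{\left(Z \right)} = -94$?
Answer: $56912$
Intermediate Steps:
$h = 25650$ ($h = - 3 \left(-94 - 8456\right) = \left(-3\right) \left(-8550\right) = 25650$)
$z{\left(U,m \right)} = U + 143 m$
$z{\left(-55,219 \right)} + h = \left(-55 + 143 \cdot 219\right) + 25650 = \left(-55 + 31317\right) + 25650 = 31262 + 25650 = 56912$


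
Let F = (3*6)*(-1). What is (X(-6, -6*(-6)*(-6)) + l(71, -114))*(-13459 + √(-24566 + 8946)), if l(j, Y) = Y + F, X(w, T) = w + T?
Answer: 4764486 - 708*I*√3905 ≈ 4.7645e+6 - 44243.0*I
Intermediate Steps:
F = -18 (F = 18*(-1) = -18)
X(w, T) = T + w
l(j, Y) = -18 + Y (l(j, Y) = Y - 18 = -18 + Y)
(X(-6, -6*(-6)*(-6)) + l(71, -114))*(-13459 + √(-24566 + 8946)) = ((-6*(-6)*(-6) - 6) + (-18 - 114))*(-13459 + √(-24566 + 8946)) = ((36*(-6) - 6) - 132)*(-13459 + √(-15620)) = ((-216 - 6) - 132)*(-13459 + 2*I*√3905) = (-222 - 132)*(-13459 + 2*I*√3905) = -354*(-13459 + 2*I*√3905) = 4764486 - 708*I*√3905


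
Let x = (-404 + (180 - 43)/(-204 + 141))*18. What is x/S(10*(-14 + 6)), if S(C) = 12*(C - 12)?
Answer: 25589/3864 ≈ 6.6224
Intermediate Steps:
S(C) = -144 + 12*C (S(C) = 12*(-12 + C) = -144 + 12*C)
x = -51178/7 (x = (-404 + 137/(-63))*18 = (-404 + 137*(-1/63))*18 = (-404 - 137/63)*18 = -25589/63*18 = -51178/7 ≈ -7311.1)
x/S(10*(-14 + 6)) = -51178/(7*(-144 + 12*(10*(-14 + 6)))) = -51178/(7*(-144 + 12*(10*(-8)))) = -51178/(7*(-144 + 12*(-80))) = -51178/(7*(-144 - 960)) = -51178/7/(-1104) = -51178/7*(-1/1104) = 25589/3864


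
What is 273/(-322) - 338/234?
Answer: -949/414 ≈ -2.2923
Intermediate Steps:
273/(-322) - 338/234 = 273*(-1/322) - 338*1/234 = -39/46 - 13/9 = -949/414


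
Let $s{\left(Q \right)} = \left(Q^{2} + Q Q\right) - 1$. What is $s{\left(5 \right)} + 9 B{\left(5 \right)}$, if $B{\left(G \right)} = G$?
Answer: $94$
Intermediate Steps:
$s{\left(Q \right)} = -1 + 2 Q^{2}$ ($s{\left(Q \right)} = \left(Q^{2} + Q^{2}\right) - 1 = 2 Q^{2} - 1 = -1 + 2 Q^{2}$)
$s{\left(5 \right)} + 9 B{\left(5 \right)} = \left(-1 + 2 \cdot 5^{2}\right) + 9 \cdot 5 = \left(-1 + 2 \cdot 25\right) + 45 = \left(-1 + 50\right) + 45 = 49 + 45 = 94$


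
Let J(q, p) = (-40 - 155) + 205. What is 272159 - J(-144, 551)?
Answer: 272149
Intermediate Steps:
J(q, p) = 10 (J(q, p) = -195 + 205 = 10)
272159 - J(-144, 551) = 272159 - 1*10 = 272159 - 10 = 272149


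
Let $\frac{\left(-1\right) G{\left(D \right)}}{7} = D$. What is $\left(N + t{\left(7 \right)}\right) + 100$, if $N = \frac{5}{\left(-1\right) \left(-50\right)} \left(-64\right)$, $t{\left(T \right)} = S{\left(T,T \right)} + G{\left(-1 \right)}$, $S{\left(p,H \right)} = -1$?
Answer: $\frac{498}{5} \approx 99.6$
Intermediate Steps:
$G{\left(D \right)} = - 7 D$
$t{\left(T \right)} = 6$ ($t{\left(T \right)} = -1 - -7 = -1 + 7 = 6$)
$N = - \frac{32}{5}$ ($N = \frac{5}{50} \left(-64\right) = 5 \cdot \frac{1}{50} \left(-64\right) = \frac{1}{10} \left(-64\right) = - \frac{32}{5} \approx -6.4$)
$\left(N + t{\left(7 \right)}\right) + 100 = \left(- \frac{32}{5} + 6\right) + 100 = - \frac{2}{5} + 100 = \frac{498}{5}$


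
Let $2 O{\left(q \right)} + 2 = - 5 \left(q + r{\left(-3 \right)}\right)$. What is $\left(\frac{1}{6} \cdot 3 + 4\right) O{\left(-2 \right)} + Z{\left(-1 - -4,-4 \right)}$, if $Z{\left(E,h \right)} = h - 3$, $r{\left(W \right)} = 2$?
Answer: $- \frac{23}{2} \approx -11.5$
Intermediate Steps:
$O{\left(q \right)} = -6 - \frac{5 q}{2}$ ($O{\left(q \right)} = -1 + \frac{\left(-5\right) \left(q + 2\right)}{2} = -1 + \frac{\left(-5\right) \left(2 + q\right)}{2} = -1 + \frac{-10 - 5 q}{2} = -1 - \left(5 + \frac{5 q}{2}\right) = -6 - \frac{5 q}{2}$)
$Z{\left(E,h \right)} = -3 + h$ ($Z{\left(E,h \right)} = h - 3 = -3 + h$)
$\left(\frac{1}{6} \cdot 3 + 4\right) O{\left(-2 \right)} + Z{\left(-1 - -4,-4 \right)} = \left(\frac{1}{6} \cdot 3 + 4\right) \left(-6 - -5\right) - 7 = \left(\frac{1}{6} \cdot 3 + 4\right) \left(-6 + 5\right) - 7 = \left(\frac{1}{2} + 4\right) \left(-1\right) - 7 = \frac{9}{2} \left(-1\right) - 7 = - \frac{9}{2} - 7 = - \frac{23}{2}$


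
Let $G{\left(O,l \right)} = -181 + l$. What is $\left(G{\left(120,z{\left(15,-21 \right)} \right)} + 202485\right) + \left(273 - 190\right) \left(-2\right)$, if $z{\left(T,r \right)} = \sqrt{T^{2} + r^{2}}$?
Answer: $202138 + 3 \sqrt{74} \approx 2.0216 \cdot 10^{5}$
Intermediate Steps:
$\left(G{\left(120,z{\left(15,-21 \right)} \right)} + 202485\right) + \left(273 - 190\right) \left(-2\right) = \left(\left(-181 + \sqrt{15^{2} + \left(-21\right)^{2}}\right) + 202485\right) + \left(273 - 190\right) \left(-2\right) = \left(\left(-181 + \sqrt{225 + 441}\right) + 202485\right) + 83 \left(-2\right) = \left(\left(-181 + \sqrt{666}\right) + 202485\right) - 166 = \left(\left(-181 + 3 \sqrt{74}\right) + 202485\right) - 166 = \left(202304 + 3 \sqrt{74}\right) - 166 = 202138 + 3 \sqrt{74}$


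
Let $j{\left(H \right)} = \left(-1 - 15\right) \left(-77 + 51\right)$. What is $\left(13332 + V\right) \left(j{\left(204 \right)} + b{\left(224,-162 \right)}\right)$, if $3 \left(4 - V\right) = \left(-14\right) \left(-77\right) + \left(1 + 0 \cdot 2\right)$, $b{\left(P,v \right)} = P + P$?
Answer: $11211552$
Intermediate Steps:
$b{\left(P,v \right)} = 2 P$
$j{\left(H \right)} = 416$ ($j{\left(H \right)} = \left(-16\right) \left(-26\right) = 416$)
$V = - \frac{1067}{3}$ ($V = 4 - \frac{\left(-14\right) \left(-77\right) + \left(1 + 0 \cdot 2\right)}{3} = 4 - \frac{1078 + \left(1 + 0\right)}{3} = 4 - \frac{1078 + 1}{3} = 4 - \frac{1079}{3} = - \frac{1067}{3} \approx -355.67$)
$\left(13332 + V\right) \left(j{\left(204 \right)} + b{\left(224,-162 \right)}\right) = \left(13332 - \frac{1067}{3}\right) \left(416 + 2 \cdot 224\right) = \frac{38929 \left(416 + 448\right)}{3} = \frac{38929}{3} \cdot 864 = 11211552$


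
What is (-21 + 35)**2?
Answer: 196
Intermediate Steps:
(-21 + 35)**2 = 14**2 = 196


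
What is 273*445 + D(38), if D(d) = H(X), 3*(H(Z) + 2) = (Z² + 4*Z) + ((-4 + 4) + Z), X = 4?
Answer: 121495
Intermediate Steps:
H(Z) = -2 + Z²/3 + 5*Z/3 (H(Z) = -2 + ((Z² + 4*Z) + ((-4 + 4) + Z))/3 = -2 + ((Z² + 4*Z) + (0 + Z))/3 = -2 + ((Z² + 4*Z) + Z)/3 = -2 + (Z² + 5*Z)/3 = -2 + (Z²/3 + 5*Z/3) = -2 + Z²/3 + 5*Z/3)
D(d) = 10 (D(d) = -2 + (⅓)*4² + (5/3)*4 = -2 + (⅓)*16 + 20/3 = -2 + 16/3 + 20/3 = 10)
273*445 + D(38) = 273*445 + 10 = 121485 + 10 = 121495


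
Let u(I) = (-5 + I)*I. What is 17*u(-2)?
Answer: 238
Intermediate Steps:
u(I) = I*(-5 + I)
17*u(-2) = 17*(-2*(-5 - 2)) = 17*(-2*(-7)) = 17*14 = 238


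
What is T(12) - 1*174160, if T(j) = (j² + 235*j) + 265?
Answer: -170931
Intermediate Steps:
T(j) = 265 + j² + 235*j
T(12) - 1*174160 = (265 + 12² + 235*12) - 1*174160 = (265 + 144 + 2820) - 174160 = 3229 - 174160 = -170931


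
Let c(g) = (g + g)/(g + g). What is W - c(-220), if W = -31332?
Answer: -31333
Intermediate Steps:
c(g) = 1 (c(g) = (2*g)/((2*g)) = (2*g)*(1/(2*g)) = 1)
W - c(-220) = -31332 - 1*1 = -31332 - 1 = -31333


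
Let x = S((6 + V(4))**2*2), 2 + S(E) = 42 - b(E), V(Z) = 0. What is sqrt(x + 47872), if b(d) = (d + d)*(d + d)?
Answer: 2*sqrt(6794) ≈ 164.85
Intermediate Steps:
b(d) = 4*d**2 (b(d) = (2*d)*(2*d) = 4*d**2)
S(E) = 40 - 4*E**2 (S(E) = -2 + (42 - 4*E**2) = 40 - 4*E**2)
x = -20696 (x = 40 - 4*4*(6 + 0)**4 = 40 - 4*(6**2*2)**2 = 40 - 4*(36*2)**2 = 40 - 4*72**2 = 40 - 4*5184 = 40 - 20736 = -20696)
sqrt(x + 47872) = sqrt(-20696 + 47872) = sqrt(27176) = 2*sqrt(6794)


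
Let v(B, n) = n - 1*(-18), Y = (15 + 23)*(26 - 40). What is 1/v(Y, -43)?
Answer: -1/25 ≈ -0.040000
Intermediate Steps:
Y = -532 (Y = 38*(-14) = -532)
v(B, n) = 18 + n (v(B, n) = n + 18 = 18 + n)
1/v(Y, -43) = 1/(18 - 43) = 1/(-25) = -1/25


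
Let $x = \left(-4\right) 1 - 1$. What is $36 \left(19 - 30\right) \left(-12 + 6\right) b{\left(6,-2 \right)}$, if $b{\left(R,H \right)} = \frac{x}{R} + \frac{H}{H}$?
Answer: $396$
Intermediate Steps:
$x = -5$ ($x = -4 - 1 = -5$)
$b{\left(R,H \right)} = 1 - \frac{5}{R}$ ($b{\left(R,H \right)} = - \frac{5}{R} + \frac{H}{H} = - \frac{5}{R} + 1 = 1 - \frac{5}{R}$)
$36 \left(19 - 30\right) \left(-12 + 6\right) b{\left(6,-2 \right)} = 36 \left(19 - 30\right) \left(-12 + 6\right) \frac{-5 + 6}{6} = 36 \left(\left(-11\right) \left(-6\right)\right) \frac{1}{6} \cdot 1 = 36 \cdot 66 \cdot \frac{1}{6} = 2376 \cdot \frac{1}{6} = 396$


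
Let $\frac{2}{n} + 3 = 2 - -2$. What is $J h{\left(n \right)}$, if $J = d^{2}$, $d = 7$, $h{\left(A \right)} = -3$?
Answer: $-147$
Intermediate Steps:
$n = 2$ ($n = \frac{2}{-3 + \left(2 - -2\right)} = \frac{2}{-3 + \left(2 + 2\right)} = \frac{2}{-3 + 4} = \frac{2}{1} = 2 \cdot 1 = 2$)
$J = 49$ ($J = 7^{2} = 49$)
$J h{\left(n \right)} = 49 \left(-3\right) = -147$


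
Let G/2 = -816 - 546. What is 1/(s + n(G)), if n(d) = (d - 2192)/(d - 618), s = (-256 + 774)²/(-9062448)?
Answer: 420648628/606309105 ≈ 0.69379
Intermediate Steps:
s = -67081/2265612 (s = 518²*(-1/9062448) = 268324*(-1/9062448) = -67081/2265612 ≈ -0.029608)
G = -2724 (G = 2*(-816 - 546) = 2*(-1362) = -2724)
n(d) = (-2192 + d)/(-618 + d)
1/(s + n(G)) = 1/(-67081/2265612 + (-2192 - 2724)/(-618 - 2724)) = 1/(-67081/2265612 - 4916/(-3342)) = 1/(-67081/2265612 - 1/3342*(-4916)) = 1/(-67081/2265612 + 2458/1671) = 1/(606309105/420648628) = 420648628/606309105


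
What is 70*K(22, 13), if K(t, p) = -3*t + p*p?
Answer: 7210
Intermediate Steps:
K(t, p) = p² - 3*t (K(t, p) = -3*t + p² = p² - 3*t)
70*K(22, 13) = 70*(13² - 3*22) = 70*(169 - 66) = 70*103 = 7210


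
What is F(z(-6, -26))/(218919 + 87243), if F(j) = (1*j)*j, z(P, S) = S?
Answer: 338/153081 ≈ 0.0022080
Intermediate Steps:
F(j) = j² (F(j) = j*j = j²)
F(z(-6, -26))/(218919 + 87243) = (-26)²/(218919 + 87243) = 676/306162 = 676*(1/306162) = 338/153081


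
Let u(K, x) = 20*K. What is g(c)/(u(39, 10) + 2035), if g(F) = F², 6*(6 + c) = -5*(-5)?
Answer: 121/101340 ≈ 0.0011940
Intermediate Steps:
c = -11/6 (c = -6 + (-5*(-5))/6 = -6 + (⅙)*25 = -6 + 25/6 = -11/6 ≈ -1.8333)
g(c)/(u(39, 10) + 2035) = (-11/6)²/(20*39 + 2035) = (121/36)/(780 + 2035) = (121/36)/2815 = (1/2815)*(121/36) = 121/101340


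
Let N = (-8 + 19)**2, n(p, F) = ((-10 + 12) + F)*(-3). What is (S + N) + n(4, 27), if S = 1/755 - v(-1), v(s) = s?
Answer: 26426/755 ≈ 35.001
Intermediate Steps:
S = 756/755 (S = 1/755 - 1*(-1) = 1/755 + 1 = 756/755 ≈ 1.0013)
n(p, F) = -6 - 3*F (n(p, F) = (2 + F)*(-3) = -6 - 3*F)
N = 121 (N = 11**2 = 121)
(S + N) + n(4, 27) = (756/755 + 121) + (-6 - 3*27) = 92111/755 + (-6 - 81) = 92111/755 - 87 = 26426/755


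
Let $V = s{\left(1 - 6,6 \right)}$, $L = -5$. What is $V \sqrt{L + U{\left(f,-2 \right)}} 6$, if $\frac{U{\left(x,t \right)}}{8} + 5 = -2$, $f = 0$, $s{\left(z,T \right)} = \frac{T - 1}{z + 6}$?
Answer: $30 i \sqrt{61} \approx 234.31 i$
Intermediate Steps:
$s{\left(z,T \right)} = \frac{-1 + T}{6 + z}$
$U{\left(x,t \right)} = -56$ ($U{\left(x,t \right)} = -40 + 8 \left(-2\right) = -40 - 16 = -56$)
$V = 5$ ($V = \frac{-1 + 6}{6 + \left(1 - 6\right)} = \frac{1}{6 + \left(1 - 6\right)} 5 = \frac{1}{6 - 5} \cdot 5 = 1^{-1} \cdot 5 = 1 \cdot 5 = 5$)
$V \sqrt{L + U{\left(f,-2 \right)}} 6 = 5 \sqrt{-5 - 56} \cdot 6 = 5 \sqrt{-61} \cdot 6 = 5 i \sqrt{61} \cdot 6 = 30 i \sqrt{61}$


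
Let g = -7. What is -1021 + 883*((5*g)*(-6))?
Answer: 184409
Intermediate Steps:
-1021 + 883*((5*g)*(-6)) = -1021 + 883*((5*(-7))*(-6)) = -1021 + 883*(-35*(-6)) = -1021 + 883*210 = -1021 + 185430 = 184409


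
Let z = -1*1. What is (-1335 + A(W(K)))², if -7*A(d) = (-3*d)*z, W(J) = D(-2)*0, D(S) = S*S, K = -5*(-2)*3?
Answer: 1782225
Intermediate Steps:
K = 30 (K = 10*3 = 30)
D(S) = S²
W(J) = 0 (W(J) = (-2)²*0 = 4*0 = 0)
z = -1
A(d) = -3*d/7 (A(d) = -(-3*d)*(-1)/7 = -3*d/7)
(-1335 + A(W(K)))² = (-1335 - 3/7*0)² = (-1335 + 0)² = (-1335)² = 1782225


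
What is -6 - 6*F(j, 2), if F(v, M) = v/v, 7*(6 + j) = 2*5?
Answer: -12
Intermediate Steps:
j = -32/7 (j = -6 + (2*5)/7 = -6 + (1/7)*10 = -6 + 10/7 = -32/7 ≈ -4.5714)
F(v, M) = 1
-6 - 6*F(j, 2) = -6 - 6*1 = -6 - 6 = -12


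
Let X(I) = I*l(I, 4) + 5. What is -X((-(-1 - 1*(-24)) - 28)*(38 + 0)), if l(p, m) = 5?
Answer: 9685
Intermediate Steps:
X(I) = 5 + 5*I (X(I) = I*5 + 5 = 5*I + 5 = 5 + 5*I)
-X((-(-1 - 1*(-24)) - 28)*(38 + 0)) = -(5 + 5*((-(-1 - 1*(-24)) - 28)*(38 + 0))) = -(5 + 5*((-(-1 + 24) - 28)*38)) = -(5 + 5*((-1*23 - 28)*38)) = -(5 + 5*((-23 - 28)*38)) = -(5 + 5*(-51*38)) = -(5 + 5*(-1938)) = -(5 - 9690) = -1*(-9685) = 9685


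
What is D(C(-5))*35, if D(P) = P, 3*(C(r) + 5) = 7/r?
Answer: -574/3 ≈ -191.33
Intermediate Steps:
C(r) = -5 + 7/(3*r) (C(r) = -5 + (7/r)/3 = -5 + 7/(3*r))
D(C(-5))*35 = (-5 + (7/3)/(-5))*35 = (-5 + (7/3)*(-⅕))*35 = (-5 - 7/15)*35 = -82/15*35 = -574/3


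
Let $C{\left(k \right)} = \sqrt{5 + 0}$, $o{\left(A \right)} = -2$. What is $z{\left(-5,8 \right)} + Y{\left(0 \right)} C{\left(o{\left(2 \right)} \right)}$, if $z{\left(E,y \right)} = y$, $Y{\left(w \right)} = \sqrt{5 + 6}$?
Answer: $8 + \sqrt{55} \approx 15.416$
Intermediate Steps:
$C{\left(k \right)} = \sqrt{5}$
$Y{\left(w \right)} = \sqrt{11}$
$z{\left(-5,8 \right)} + Y{\left(0 \right)} C{\left(o{\left(2 \right)} \right)} = 8 + \sqrt{11} \sqrt{5} = 8 + \sqrt{55}$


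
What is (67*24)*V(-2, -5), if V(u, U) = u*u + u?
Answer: 3216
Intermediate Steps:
V(u, U) = u + u**2 (V(u, U) = u**2 + u = u + u**2)
(67*24)*V(-2, -5) = (67*24)*(-2*(1 - 2)) = 1608*(-2*(-1)) = 1608*2 = 3216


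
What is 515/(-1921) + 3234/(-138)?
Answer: -1047264/44183 ≈ -23.703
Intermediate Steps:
515/(-1921) + 3234/(-138) = 515*(-1/1921) + 3234*(-1/138) = -515/1921 - 539/23 = -1047264/44183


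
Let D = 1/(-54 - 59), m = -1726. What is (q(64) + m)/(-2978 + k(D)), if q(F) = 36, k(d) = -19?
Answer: 1690/2997 ≈ 0.56390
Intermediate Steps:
D = -1/113 (D = 1/(-113) = -1/113 ≈ -0.0088496)
(q(64) + m)/(-2978 + k(D)) = (36 - 1726)/(-2978 - 19) = -1690/(-2997) = -1690*(-1/2997) = 1690/2997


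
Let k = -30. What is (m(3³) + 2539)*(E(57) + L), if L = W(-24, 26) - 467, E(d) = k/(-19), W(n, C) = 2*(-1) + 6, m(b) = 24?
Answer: -22469821/19 ≈ -1.1826e+6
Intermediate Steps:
W(n, C) = 4 (W(n, C) = -2 + 6 = 4)
E(d) = 30/19 (E(d) = -30/(-19) = -30*(-1/19) = 30/19)
L = -463 (L = 4 - 467 = -463)
(m(3³) + 2539)*(E(57) + L) = (24 + 2539)*(30/19 - 463) = 2563*(-8767/19) = -22469821/19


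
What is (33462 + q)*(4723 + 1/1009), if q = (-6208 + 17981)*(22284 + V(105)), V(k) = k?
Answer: 1256279211167772/1009 ≈ 1.2451e+12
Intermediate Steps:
q = 263585697 (q = (-6208 + 17981)*(22284 + 105) = 11773*22389 = 263585697)
(33462 + q)*(4723 + 1/1009) = (33462 + 263585697)*(4723 + 1/1009) = 263619159*(4723 + 1/1009) = 263619159*(4765508/1009) = 1256279211167772/1009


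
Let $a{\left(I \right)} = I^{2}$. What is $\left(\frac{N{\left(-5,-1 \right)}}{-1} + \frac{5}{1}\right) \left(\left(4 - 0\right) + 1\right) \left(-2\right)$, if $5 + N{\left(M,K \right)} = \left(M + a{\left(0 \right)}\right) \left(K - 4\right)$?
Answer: $150$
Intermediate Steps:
$N{\left(M,K \right)} = -5 + M \left(-4 + K\right)$ ($N{\left(M,K \right)} = -5 + \left(M + 0^{2}\right) \left(K - 4\right) = -5 + \left(M + 0\right) \left(-4 + K\right) = -5 + M \left(-4 + K\right)$)
$\left(\frac{N{\left(-5,-1 \right)}}{-1} + \frac{5}{1}\right) \left(\left(4 - 0\right) + 1\right) \left(-2\right) = \left(\frac{-5 - -20 - -5}{-1} + \frac{5}{1}\right) \left(\left(4 - 0\right) + 1\right) \left(-2\right) = \left(\left(-5 + 20 + 5\right) \left(-1\right) + 5 \cdot 1\right) \left(\left(4 + 0\right) + 1\right) \left(-2\right) = \left(20 \left(-1\right) + 5\right) \left(4 + 1\right) \left(-2\right) = \left(-20 + 5\right) 5 \left(-2\right) = \left(-15\right) 5 \left(-2\right) = \left(-75\right) \left(-2\right) = 150$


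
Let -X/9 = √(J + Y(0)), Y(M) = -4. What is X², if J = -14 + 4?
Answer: -1134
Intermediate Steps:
J = -10
X = -9*I*√14 (X = -9*√(-10 - 4) = -9*I*√14 ≈ -33.675*I)
X² = (-9*I*√14)² = -1134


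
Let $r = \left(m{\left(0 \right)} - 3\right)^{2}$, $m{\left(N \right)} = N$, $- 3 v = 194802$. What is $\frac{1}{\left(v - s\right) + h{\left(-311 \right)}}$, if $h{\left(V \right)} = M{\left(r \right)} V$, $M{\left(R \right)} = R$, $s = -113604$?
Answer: $\frac{1}{45871} \approx 2.18 \cdot 10^{-5}$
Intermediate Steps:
$v = -64934$ ($v = \left(- \frac{1}{3}\right) 194802 = -64934$)
$r = 9$ ($r = \left(0 - 3\right)^{2} = \left(-3\right)^{2} = 9$)
$h{\left(V \right)} = 9 V$
$\frac{1}{\left(v - s\right) + h{\left(-311 \right)}} = \frac{1}{\left(-64934 - -113604\right) + 9 \left(-311\right)} = \frac{1}{\left(-64934 + 113604\right) - 2799} = \frac{1}{48670 - 2799} = \frac{1}{45871}$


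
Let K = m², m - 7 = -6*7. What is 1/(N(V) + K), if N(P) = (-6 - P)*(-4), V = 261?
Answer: 1/2293 ≈ 0.00043611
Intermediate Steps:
N(P) = 24 + 4*P
m = -35 (m = 7 - 6*7 = 7 - 42 = -35)
K = 1225 (K = (-35)² = 1225)
1/(N(V) + K) = 1/((24 + 4*261) + 1225) = 1/((24 + 1044) + 1225) = 1/(1068 + 1225) = 1/2293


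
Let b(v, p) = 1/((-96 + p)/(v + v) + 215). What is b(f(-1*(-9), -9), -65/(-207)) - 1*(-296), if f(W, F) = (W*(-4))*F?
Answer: 8530686304/28819433 ≈ 296.00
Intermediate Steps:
f(W, F) = -4*F*W (f(W, F) = (-4*W)*F = -4*F*W)
b(v, p) = 1/(215 + (-96 + p)/(2*v)) (b(v, p) = 1/((-96 + p)/((2*v)) + 215) = 1/((-96 + p)*(1/(2*v)) + 215) = 1/((-96 + p)/(2*v) + 215) = 1/(215 + (-96 + p)/(2*v)))
b(f(-1*(-9), -9), -65/(-207)) - 1*(-296) = 2*(-4*(-9)*(-1*(-9)))/(-96 - 65/(-207) + 430*(-4*(-9)*(-1*(-9)))) - 1*(-296) = 2*(-4*(-9)*9)/(-96 - 65*(-1/207) + 430*(-4*(-9)*9)) + 296 = 2*324/(-96 + 65/207 + 430*324) + 296 = 2*324/(-96 + 65/207 + 139320) + 296 = 2*324/(28819433/207) + 296 = 2*324*(207/28819433) + 296 = 134136/28819433 + 296 = 8530686304/28819433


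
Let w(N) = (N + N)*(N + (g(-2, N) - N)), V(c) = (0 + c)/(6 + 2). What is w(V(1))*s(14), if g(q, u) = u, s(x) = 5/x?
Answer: 5/448 ≈ 0.011161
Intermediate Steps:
V(c) = c/8
w(N) = 2*N² (w(N) = (N + N)*(N + (N - N)) = (2*N)*(N + 0) = (2*N)*N = 2*N²)
w(V(1))*s(14) = (2*((⅛)*1)²)*(5/14) = (2*(⅛)²)*(5*(1/14)) = (2*(1/64))*(5/14) = (1/32)*(5/14) = 5/448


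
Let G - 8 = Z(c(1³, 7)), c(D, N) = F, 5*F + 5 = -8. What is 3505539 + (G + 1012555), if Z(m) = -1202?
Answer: 4516900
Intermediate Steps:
F = -13/5 (F = -1 + (⅕)*(-8) = -1 - 8/5 = -13/5 ≈ -2.6000)
c(D, N) = -13/5
G = -1194 (G = 8 - 1202 = -1194)
3505539 + (G + 1012555) = 3505539 + (-1194 + 1012555) = 3505539 + 1011361 = 4516900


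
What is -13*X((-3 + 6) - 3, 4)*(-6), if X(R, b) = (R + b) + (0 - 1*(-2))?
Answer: 468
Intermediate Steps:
X(R, b) = 2 + R + b (X(R, b) = (R + b) + (0 + 2) = (R + b) + 2 = 2 + R + b)
-13*X((-3 + 6) - 3, 4)*(-6) = -13*(2 + ((-3 + 6) - 3) + 4)*(-6) = -13*(2 + (3 - 3) + 4)*(-6) = -13*(2 + 0 + 4)*(-6) = -13*6*(-6) = -78*(-6) = 468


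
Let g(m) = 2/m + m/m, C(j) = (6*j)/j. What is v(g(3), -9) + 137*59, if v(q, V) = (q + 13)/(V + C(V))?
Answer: 72703/9 ≈ 8078.1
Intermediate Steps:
C(j) = 6
g(m) = 1 + 2/m (g(m) = 2/m + 1 = 1 + 2/m)
v(q, V) = (13 + q)/(6 + V) (v(q, V) = (q + 13)/(V + 6) = (13 + q)/(6 + V))
v(g(3), -9) + 137*59 = (13 + (2 + 3)/3)/(6 - 9) + 137*59 = (13 + (1/3)*5)/(-3) + 8083 = -(13 + 5/3)/3 + 8083 = -1/3*44/3 + 8083 = -44/9 + 8083 = 72703/9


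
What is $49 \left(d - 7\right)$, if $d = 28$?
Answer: $1029$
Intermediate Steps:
$49 \left(d - 7\right) = 49 \left(28 - 7\right) = 49 \cdot 21 = 1029$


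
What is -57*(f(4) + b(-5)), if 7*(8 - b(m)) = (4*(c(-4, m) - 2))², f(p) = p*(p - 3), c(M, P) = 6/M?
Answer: 912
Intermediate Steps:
f(p) = p*(-3 + p)
b(m) = -20 (b(m) = 8 - 16*(6/(-4) - 2)²/7 = 8 - 16*(6*(-¼) - 2)²/7 = 8 - 16*(-3/2 - 2)²/7 = 8 - (4*(-7/2))²/7 = 8 - ⅐*(-14)² = 8 - ⅐*196 = 8 - 28 = -20)
-57*(f(4) + b(-5)) = -57*(4*(-3 + 4) - 20) = -57*(4*1 - 20) = -57*(4 - 20) = -57*(-16) = 912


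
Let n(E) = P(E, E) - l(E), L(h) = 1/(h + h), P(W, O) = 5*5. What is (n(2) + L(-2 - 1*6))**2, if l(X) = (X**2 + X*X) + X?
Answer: 57121/256 ≈ 223.13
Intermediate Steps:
P(W, O) = 25
l(X) = X + 2*X**2 (l(X) = (X**2 + X**2) + X = 2*X**2 + X = X + 2*X**2)
L(h) = 1/(2*h)
n(E) = 25 - E*(1 + 2*E)
(n(2) + L(-2 - 1*6))**2 = ((25 - 1*2*(1 + 2*2)) + 1/(2*(-2 - 1*6)))**2 = ((25 - 1*2*(1 + 4)) + 1/(2*(-2 - 6)))**2 = ((25 - 1*2*5) + (1/2)/(-8))**2 = ((25 - 10) + (1/2)*(-1/8))**2 = (15 - 1/16)**2 = (239/16)**2 = 57121/256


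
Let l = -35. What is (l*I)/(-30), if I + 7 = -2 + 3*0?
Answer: -21/2 ≈ -10.500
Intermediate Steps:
I = -9 (I = -7 + (-2 + 3*0) = -7 + (-2 + 0) = -7 - 2 = -9)
(l*I)/(-30) = -35*(-9)/(-30) = 315*(-1/30) = -21/2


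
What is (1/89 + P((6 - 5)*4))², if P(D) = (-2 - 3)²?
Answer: 4955076/7921 ≈ 625.56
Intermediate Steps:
P(D) = 25 (P(D) = (-5)² = 25)
(1/89 + P((6 - 5)*4))² = (1/89 + 25)² = (2226/89)² = 4955076/7921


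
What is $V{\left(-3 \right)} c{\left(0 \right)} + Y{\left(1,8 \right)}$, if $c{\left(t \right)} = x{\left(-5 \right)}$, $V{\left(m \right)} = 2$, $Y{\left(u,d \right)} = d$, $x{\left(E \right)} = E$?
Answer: $-2$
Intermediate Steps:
$c{\left(t \right)} = -5$
$V{\left(-3 \right)} c{\left(0 \right)} + Y{\left(1,8 \right)} = 2 \left(-5\right) + 8 = -10 + 8 = -2$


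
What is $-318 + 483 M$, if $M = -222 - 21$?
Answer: $-117687$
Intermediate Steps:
$M = -243$
$-318 + 483 M = -318 + 483 \left(-243\right) = -318 - 117369 = -117687$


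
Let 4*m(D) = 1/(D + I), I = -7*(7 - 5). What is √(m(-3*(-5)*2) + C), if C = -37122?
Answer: I*√2375807/8 ≈ 192.67*I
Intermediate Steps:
I = -14 (I = -7*2 = -14)
m(D) = 1/(4*(-14 + D)) (m(D) = 1/(4*(D - 14)) = 1/(4*(-14 + D)))
√(m(-3*(-5)*2) + C) = √(1/(4*(-14 - 3*(-5)*2)) - 37122) = √(1/(4*(-14 + 15*2)) - 37122) = √(1/(4*(-14 + 30)) - 37122) = √((¼)/16 - 37122) = √((¼)*(1/16) - 37122) = √(1/64 - 37122) = √(-2375807/64) = I*√2375807/8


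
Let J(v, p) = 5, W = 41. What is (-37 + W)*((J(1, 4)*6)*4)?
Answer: 480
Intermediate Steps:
(-37 + W)*((J(1, 4)*6)*4) = (-37 + 41)*((5*6)*4) = 4*(30*4) = 4*120 = 480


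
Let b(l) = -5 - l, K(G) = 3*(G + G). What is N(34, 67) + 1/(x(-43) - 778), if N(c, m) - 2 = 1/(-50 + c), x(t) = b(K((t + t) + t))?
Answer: 263/144 ≈ 1.8264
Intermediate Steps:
K(G) = 6*G (K(G) = 3*(2*G) = 6*G)
x(t) = -5 - 18*t (x(t) = -5 - 6*((t + t) + t) = -5 - 6*(2*t + t) = -5 - 6*3*t = -5 - 18*t)
N(c, m) = 2 + 1/(-50 + c)
N(34, 67) + 1/(x(-43) - 778) = (-99 + 2*34)/(-50 + 34) + 1/((-5 - 18*(-43)) - 778) = (-99 + 68)/(-16) + 1/((-5 + 774) - 778) = -1/16*(-31) + 1/(769 - 778) = 31/16 + 1/(-9) = 31/16 - 1/9 = 263/144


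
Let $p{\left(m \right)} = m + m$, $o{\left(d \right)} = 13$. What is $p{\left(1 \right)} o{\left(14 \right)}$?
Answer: $26$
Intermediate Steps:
$p{\left(m \right)} = 2 m$
$p{\left(1 \right)} o{\left(14 \right)} = 2 \cdot 1 \cdot 13 = 2 \cdot 13 = 26$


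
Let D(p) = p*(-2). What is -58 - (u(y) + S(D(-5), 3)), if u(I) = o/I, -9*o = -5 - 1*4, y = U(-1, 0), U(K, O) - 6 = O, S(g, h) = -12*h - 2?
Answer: -121/6 ≈ -20.167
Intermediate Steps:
D(p) = -2*p
S(g, h) = -2 - 12*h
U(K, O) = 6 + O
y = 6 (y = 6 + 0 = 6)
o = 1 (o = -(-5 - 1*4)/9 = -(-5 - 4)/9 = -⅑*(-9) = 1)
u(I) = 1/I
-58 - (u(y) + S(D(-5), 3)) = -58 - (1/6 + (-2 - 12*3)) = -58 - (⅙ + (-2 - 36)) = -58 - (⅙ - 38) = -58 - 1*(-227/6) = -58 + 227/6 = -121/6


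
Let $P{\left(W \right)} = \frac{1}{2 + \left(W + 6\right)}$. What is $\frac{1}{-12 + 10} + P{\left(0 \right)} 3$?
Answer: $- \frac{1}{8} \approx -0.125$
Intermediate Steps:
$P{\left(W \right)} = \frac{1}{8 + W}$ ($P{\left(W \right)} = \frac{1}{2 + \left(6 + W\right)} = \frac{1}{8 + W}$)
$\frac{1}{-12 + 10} + P{\left(0 \right)} 3 = \frac{1}{-12 + 10} + \frac{1}{8 + 0} \cdot 3 = \frac{1}{-2} + \frac{1}{8} \cdot 3 = - \frac{1}{2} + \frac{1}{8} \cdot 3 = - \frac{1}{2} + \frac{3}{8} = - \frac{1}{8}$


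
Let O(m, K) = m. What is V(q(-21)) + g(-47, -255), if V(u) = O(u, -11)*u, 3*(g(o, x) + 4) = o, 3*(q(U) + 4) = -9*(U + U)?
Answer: 44593/3 ≈ 14864.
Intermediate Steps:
q(U) = -4 - 6*U (q(U) = -4 + (-9*(U + U))/3 = -4 + (-18*U)/3 = -4 - 6*U)
g(o, x) = -4 + o/3
V(u) = u**2 (V(u) = u*u = u**2)
V(q(-21)) + g(-47, -255) = (-4 - 6*(-21))**2 + (-4 + (1/3)*(-47)) = (-4 + 126)**2 + (-4 - 47/3) = 122**2 - 59/3 = 14884 - 59/3 = 44593/3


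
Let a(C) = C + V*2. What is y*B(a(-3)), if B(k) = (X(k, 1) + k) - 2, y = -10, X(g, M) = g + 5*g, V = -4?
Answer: 790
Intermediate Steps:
X(g, M) = 6*g
a(C) = -8 + C (a(C) = C - 4*2 = C - 8 = -8 + C)
B(k) = -2 + 7*k (B(k) = (6*k + k) - 2 = 7*k - 2 = -2 + 7*k)
y*B(a(-3)) = -10*(-2 + 7*(-8 - 3)) = -10*(-2 + 7*(-11)) = -10*(-2 - 77) = -10*(-79) = 790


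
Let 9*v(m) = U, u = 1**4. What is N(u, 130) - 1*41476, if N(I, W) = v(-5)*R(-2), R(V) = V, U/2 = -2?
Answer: -373276/9 ≈ -41475.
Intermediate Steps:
u = 1
U = -4 (U = 2*(-2) = -4)
v(m) = -4/9 (v(m) = (1/9)*(-4) = -4/9)
N(I, W) = 8/9 (N(I, W) = -4/9*(-2) = 8/9)
N(u, 130) - 1*41476 = 8/9 - 1*41476 = 8/9 - 41476 = -373276/9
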